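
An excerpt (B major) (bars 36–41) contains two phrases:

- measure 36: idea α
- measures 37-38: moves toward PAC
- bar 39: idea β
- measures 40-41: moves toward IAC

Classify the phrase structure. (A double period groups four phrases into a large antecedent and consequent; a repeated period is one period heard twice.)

phrase group

The second phrase closes with an imperfect authentic cadence, which is not stronger than the first phrase's perfect authentic cadence; without a weak→strong cadential pair there is no antecedent–consequent relationship, so this is a phrase group rather than a period.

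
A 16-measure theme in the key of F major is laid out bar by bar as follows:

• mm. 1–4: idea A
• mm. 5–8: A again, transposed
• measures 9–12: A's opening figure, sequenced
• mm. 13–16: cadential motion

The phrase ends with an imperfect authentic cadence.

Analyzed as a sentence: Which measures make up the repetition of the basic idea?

The presentation of a sentence is the basic idea (measures 1-4) plus its repetition (measures 5-8); the repetition of the basic idea is therefore bars 5–8.

measures 5–8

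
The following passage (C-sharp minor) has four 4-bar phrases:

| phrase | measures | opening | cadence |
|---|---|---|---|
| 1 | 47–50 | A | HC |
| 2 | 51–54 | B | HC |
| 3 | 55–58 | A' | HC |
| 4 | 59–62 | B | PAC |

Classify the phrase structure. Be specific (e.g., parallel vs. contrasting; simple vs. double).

parallel double period

Four phrases in two halves: the first half (mm. 47–54) ends with a half cadence, the second (measures 55–62) with a perfect authentic cadence — a large antecedent–consequent pair, i.e. a double period.
Phrase 3 begins with the same material as phrase 1, making it parallel.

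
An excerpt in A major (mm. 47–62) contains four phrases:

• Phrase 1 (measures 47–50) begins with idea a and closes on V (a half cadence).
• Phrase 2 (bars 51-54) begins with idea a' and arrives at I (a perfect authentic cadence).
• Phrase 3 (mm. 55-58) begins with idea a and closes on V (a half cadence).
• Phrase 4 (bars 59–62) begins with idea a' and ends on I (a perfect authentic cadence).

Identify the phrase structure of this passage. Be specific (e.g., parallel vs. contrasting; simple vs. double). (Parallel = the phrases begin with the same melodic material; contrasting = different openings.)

The cadence pattern HC–PAC–HC–PAC is weak–strong twice, and phrases 3–4 restate phrases 1–2: a period heard twice, not a double period (which would end weakly at phrase 2).

repeated period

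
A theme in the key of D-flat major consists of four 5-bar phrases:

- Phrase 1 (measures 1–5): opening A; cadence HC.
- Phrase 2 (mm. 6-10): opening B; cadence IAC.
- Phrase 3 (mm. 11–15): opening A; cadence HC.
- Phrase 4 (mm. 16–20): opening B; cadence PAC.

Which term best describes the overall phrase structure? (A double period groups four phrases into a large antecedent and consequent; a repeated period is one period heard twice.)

Four phrases in two halves: the first half (mm. 1-10) ends with an imperfect authentic cadence, the second (mm. 11–20) with a perfect authentic cadence — a large antecedent–consequent pair, i.e. a double period.
Phrase 3 begins with the same material as phrase 1, making it parallel.

parallel double period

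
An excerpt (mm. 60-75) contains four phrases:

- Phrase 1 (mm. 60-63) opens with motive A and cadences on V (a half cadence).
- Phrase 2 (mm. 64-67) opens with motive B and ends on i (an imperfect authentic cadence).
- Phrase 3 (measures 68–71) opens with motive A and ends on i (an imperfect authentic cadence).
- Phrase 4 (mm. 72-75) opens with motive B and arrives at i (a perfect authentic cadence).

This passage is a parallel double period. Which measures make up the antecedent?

In a double period the four phrases pair into a large antecedent (phrases 1–2, ending imperfect authentic cadence) and a large consequent (phrases 3–4, ending perfect authentic cadence). The antecedent spans bars 60–67.

measures 60–67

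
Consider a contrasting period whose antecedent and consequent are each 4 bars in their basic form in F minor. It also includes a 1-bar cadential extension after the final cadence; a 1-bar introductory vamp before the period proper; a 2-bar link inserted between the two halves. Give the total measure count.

Basic contrasting period: 4 + 4 = 8 bars.
8 (basic form) + 1 (cadential extension) + 1 (introduction) + 2 (link) = 12.

12 measures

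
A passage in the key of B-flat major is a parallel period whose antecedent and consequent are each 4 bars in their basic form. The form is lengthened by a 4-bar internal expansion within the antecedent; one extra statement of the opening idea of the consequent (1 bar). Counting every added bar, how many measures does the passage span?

Basic parallel period: 4 + 4 = 8 bars.
8 (basic form) + 4 (internal expansion) + 1 (extra statement) = 13.

13 measures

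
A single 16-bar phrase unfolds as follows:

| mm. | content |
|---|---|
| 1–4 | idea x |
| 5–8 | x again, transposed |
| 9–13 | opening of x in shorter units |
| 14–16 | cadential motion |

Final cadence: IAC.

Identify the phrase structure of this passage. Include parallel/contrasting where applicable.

sentence

Basic idea (bars 1–4) + its repetition (mm. 5–8) form the presentation; fragmentation and cadence (measures 9–16) form the continuation — the 16-bar whole is a sentence.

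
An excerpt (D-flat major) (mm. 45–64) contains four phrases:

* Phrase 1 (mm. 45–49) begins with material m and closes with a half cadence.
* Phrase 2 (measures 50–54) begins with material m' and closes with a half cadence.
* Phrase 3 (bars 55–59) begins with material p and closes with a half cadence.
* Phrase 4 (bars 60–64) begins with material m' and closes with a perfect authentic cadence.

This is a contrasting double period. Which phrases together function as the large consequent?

phrases 3 and 4

In a double period the first pair of phrases (ending half cadence) is the large antecedent and the second pair (ending perfect authentic cadence) is the large consequent; the consequent is phrases 3 and 4.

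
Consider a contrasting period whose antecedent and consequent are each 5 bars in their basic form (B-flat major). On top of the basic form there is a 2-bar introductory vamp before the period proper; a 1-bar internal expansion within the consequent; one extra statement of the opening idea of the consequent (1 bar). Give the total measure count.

14 measures

Basic contrasting period: 5 + 5 = 10 bars.
10 (basic form) + 2 (introduction) + 1 (internal expansion) + 1 (extra statement) = 14.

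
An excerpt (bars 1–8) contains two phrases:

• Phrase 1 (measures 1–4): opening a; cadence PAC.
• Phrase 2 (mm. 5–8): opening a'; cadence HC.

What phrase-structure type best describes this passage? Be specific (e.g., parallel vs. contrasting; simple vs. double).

phrase group

The second phrase closes with a half cadence, which is not stronger than the first phrase's perfect authentic cadence; without a weak→strong cadential pair there is no antecedent–consequent relationship, so this is a phrase group rather than a period.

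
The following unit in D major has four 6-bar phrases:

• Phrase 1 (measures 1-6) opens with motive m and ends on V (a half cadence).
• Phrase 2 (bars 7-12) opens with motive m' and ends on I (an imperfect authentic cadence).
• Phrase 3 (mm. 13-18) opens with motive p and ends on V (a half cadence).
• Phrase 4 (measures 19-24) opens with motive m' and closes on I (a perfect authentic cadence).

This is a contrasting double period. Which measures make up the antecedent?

measures 1–12

In a double period the first pair of phrases (ending imperfect authentic cadence) is the large antecedent and the second pair (ending perfect authentic cadence) is the large consequent; the antecedent is measures 1–12.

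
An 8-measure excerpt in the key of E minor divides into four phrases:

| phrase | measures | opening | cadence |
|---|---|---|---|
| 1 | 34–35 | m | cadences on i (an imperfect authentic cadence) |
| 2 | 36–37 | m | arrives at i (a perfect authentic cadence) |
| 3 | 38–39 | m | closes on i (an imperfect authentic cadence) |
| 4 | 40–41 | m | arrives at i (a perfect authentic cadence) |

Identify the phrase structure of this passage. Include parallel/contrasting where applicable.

The cadence pattern IAC–PAC–IAC–PAC is weak–strong twice, and phrases 3–4 restate phrases 1–2: a period heard twice, not a double period (which would end weakly at phrase 2).

repeated period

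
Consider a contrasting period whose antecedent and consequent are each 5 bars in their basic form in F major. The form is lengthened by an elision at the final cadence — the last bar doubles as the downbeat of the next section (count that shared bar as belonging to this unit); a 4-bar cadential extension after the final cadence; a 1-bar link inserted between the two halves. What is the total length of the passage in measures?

Basic contrasting period: 5 + 5 = 10 bars.
10 (basic form) + 4 (cadential extension) + 1 (link) = 15.
The elision shares a bar with the next section but does not change this unit's count.

15 measures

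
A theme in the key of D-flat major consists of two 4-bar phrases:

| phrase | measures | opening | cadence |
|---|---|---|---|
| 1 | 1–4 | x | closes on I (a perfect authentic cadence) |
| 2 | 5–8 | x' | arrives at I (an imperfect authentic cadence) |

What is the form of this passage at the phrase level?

The second phrase closes with an imperfect authentic cadence, which is not stronger than the first phrase's perfect authentic cadence; without a weak→strong cadential pair there is no antecedent–consequent relationship, so this is a phrase group rather than a period.

phrase group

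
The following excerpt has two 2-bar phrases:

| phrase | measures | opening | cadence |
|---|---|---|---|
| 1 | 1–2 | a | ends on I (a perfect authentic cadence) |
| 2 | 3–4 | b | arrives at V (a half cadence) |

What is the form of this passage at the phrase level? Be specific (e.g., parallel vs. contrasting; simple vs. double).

The second phrase closes with a half cadence, which is not stronger than the first phrase's perfect authentic cadence; without a weak→strong cadential pair there is no antecedent–consequent relationship, so this is a phrase group rather than a period.

phrase group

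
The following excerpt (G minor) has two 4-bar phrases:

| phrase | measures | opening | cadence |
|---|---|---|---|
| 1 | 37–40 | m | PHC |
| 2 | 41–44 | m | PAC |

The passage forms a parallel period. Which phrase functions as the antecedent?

The phrase ending with the weaker cadence (Phrygian half cadence) is the antecedent; the one ending more conclusively (perfect authentic cadence) is the consequent. The antecedent is phrase 1.

phrase 1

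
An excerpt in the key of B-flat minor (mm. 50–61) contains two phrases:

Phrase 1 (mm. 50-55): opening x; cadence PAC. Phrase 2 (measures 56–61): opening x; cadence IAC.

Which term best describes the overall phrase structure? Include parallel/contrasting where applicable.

phrase group

The second phrase closes with an imperfect authentic cadence, which is not stronger than the first phrase's perfect authentic cadence; without a weak→strong cadential pair there is no antecedent–consequent relationship, so this is a phrase group rather than a period.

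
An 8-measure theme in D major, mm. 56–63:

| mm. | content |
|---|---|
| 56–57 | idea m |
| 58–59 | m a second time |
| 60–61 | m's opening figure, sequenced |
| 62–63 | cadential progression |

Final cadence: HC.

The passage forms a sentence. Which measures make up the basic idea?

measures 56–57

The presentation of a sentence is the basic idea (mm. 56-57) plus its repetition (mm. 58-59); the basic idea is therefore mm. 56–57.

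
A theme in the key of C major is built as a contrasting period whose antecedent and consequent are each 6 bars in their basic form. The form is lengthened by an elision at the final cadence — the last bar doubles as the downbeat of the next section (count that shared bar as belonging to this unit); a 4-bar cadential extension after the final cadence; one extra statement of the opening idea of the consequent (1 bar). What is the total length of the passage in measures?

17 measures

Basic contrasting period: 6 + 6 = 12 bars.
12 (basic form) + 4 (cadential extension) + 1 (extra statement) = 17.
The elision shares a bar with the next section but does not change this unit's count.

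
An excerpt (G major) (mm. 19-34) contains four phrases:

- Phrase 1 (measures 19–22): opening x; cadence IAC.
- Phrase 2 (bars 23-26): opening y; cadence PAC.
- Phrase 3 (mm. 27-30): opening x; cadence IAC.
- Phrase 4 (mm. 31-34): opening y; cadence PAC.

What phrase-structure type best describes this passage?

The cadence pattern IAC–PAC–IAC–PAC is weak–strong twice, and phrases 3–4 restate phrases 1–2: a period heard twice, not a double period (which would end weakly at phrase 2).

repeated period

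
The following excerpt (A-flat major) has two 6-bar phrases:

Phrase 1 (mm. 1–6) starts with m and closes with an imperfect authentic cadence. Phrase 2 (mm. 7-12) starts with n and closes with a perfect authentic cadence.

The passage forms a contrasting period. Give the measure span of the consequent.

The antecedent is the phrase ending with the weaker cadence (imperfect authentic cadence, phrase 1) and the consequent the one ending more conclusively (perfect authentic cadence, phrase 2); the consequent is bars 7–12.

measures 7–12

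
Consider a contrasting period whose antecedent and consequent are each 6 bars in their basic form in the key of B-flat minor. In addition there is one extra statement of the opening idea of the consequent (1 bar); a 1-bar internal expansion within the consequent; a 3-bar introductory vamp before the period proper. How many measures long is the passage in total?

Basic contrasting period: 6 + 6 = 12 bars.
12 (basic form) + 1 (extra statement) + 1 (internal expansion) + 3 (introduction) = 17.

17 measures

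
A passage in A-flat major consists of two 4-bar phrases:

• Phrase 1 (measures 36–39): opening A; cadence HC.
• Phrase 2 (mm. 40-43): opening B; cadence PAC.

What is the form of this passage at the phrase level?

contrasting period

Phrase 1 ends with a half cadence (weaker) and phrase 2 with a perfect authentic cadence (stronger): antecedent + consequent = a period.
The two phrases open with different material (A / B), so the period is contrasting.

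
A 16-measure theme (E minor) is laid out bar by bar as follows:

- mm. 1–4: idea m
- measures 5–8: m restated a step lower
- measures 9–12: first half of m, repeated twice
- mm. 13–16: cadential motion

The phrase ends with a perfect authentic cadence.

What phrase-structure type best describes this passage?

sentence

Basic idea (mm. 1–4) + its repetition (mm. 5–8) form the presentation; fragmentation and cadence (mm. 9–16) form the continuation — the 16-bar whole is a sentence.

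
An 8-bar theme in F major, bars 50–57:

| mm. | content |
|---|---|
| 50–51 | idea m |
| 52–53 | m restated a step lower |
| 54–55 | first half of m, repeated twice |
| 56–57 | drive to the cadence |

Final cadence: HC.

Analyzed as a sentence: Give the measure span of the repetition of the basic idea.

The presentation of a sentence is the basic idea (mm. 50–51) plus its repetition (measures 52–53); the repetition of the basic idea is therefore bars 52–53.

measures 52–53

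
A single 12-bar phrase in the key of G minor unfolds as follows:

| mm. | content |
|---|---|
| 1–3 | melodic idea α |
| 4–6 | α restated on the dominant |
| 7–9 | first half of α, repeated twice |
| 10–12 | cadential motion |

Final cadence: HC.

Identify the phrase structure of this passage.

sentence

Basic idea (measures 1-3) + its repetition (bars 4–6) form the presentation; fragmentation and cadence (bars 7–12) form the continuation — the 12-bar whole is a sentence.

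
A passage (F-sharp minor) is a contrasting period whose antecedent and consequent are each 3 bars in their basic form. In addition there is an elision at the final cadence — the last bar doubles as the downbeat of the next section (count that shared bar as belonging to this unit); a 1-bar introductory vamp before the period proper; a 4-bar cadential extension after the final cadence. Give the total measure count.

11 measures

Basic contrasting period: 3 + 3 = 6 bars.
6 (basic form) + 1 (introduction) + 4 (cadential extension) = 11.
The elision shares a bar with the next section but does not change this unit's count.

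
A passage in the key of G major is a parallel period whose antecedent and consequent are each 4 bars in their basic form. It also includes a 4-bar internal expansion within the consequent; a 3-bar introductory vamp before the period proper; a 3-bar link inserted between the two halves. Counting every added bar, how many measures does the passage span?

18 measures

Basic parallel period: 4 + 4 = 8 bars.
8 (basic form) + 4 (internal expansion) + 3 (introduction) + 3 (link) = 18.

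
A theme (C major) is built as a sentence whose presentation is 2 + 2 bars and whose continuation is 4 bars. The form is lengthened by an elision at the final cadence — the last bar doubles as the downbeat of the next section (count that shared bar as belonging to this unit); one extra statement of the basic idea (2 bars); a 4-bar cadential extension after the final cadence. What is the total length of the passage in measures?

14 measures

Basic sentence: 2 + 2 + 4 = 8 bars.
8 (basic form) + 2 (extra statement) + 4 (cadential extension) = 14.
The elision shares a bar with the next section but does not change this unit's count.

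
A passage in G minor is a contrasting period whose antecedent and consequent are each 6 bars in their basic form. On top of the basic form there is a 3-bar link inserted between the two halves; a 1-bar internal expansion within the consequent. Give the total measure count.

Basic contrasting period: 6 + 6 = 12 bars.
12 (basic form) + 3 (link) + 1 (internal expansion) = 16.

16 measures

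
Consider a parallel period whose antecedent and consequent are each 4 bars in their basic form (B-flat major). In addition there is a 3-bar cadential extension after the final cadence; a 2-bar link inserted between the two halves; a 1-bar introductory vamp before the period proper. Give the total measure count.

14 measures

Basic parallel period: 4 + 4 = 8 bars.
8 (basic form) + 3 (cadential extension) + 2 (link) + 1 (introduction) = 14.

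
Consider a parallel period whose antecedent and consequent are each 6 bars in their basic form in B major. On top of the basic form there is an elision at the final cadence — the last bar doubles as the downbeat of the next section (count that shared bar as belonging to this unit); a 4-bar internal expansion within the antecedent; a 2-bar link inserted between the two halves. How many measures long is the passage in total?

Basic parallel period: 6 + 6 = 12 bars.
12 (basic form) + 4 (internal expansion) + 2 (link) = 18.
The elision shares a bar with the next section but does not change this unit's count.

18 measures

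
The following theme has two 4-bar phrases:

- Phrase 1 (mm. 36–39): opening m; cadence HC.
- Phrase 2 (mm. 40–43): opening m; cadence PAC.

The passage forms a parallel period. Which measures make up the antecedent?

measures 36–39

The phrase ending with the weaker cadence (half cadence) is the antecedent; the one ending more conclusively (perfect authentic cadence) is the consequent. The antecedent is measures 36–39.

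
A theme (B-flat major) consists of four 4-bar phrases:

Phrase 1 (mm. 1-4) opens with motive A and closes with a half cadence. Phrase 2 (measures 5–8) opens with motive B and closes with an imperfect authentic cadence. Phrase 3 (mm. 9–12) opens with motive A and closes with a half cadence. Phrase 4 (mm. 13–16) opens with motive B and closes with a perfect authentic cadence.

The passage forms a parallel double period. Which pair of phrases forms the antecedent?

In a double period the first pair of phrases (ending imperfect authentic cadence) is the large antecedent and the second pair (ending perfect authentic cadence) is the large consequent; the antecedent is phrases 1 and 2.

phrases 1 and 2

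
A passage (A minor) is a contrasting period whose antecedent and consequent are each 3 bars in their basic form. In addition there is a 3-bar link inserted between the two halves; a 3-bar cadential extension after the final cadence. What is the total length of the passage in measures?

12 measures

Basic contrasting period: 3 + 3 = 6 bars.
6 (basic form) + 3 (link) + 3 (cadential extension) = 12.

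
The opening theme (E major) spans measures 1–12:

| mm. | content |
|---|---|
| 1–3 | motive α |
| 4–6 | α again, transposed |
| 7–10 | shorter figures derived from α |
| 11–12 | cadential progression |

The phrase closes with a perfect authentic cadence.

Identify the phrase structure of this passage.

Basic idea (mm. 1–3) + its repetition (mm. 4-6) form the presentation; fragmentation and cadence (mm. 7-12) form the continuation — the 12-bar whole is a sentence.

sentence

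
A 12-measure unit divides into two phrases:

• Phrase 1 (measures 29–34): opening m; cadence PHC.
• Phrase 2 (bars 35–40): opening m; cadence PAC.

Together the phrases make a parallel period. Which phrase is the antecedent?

phrase 1

The phrase ending with the weaker cadence (Phrygian half cadence) is the antecedent; the one ending more conclusively (perfect authentic cadence) is the consequent. The antecedent is phrase 1.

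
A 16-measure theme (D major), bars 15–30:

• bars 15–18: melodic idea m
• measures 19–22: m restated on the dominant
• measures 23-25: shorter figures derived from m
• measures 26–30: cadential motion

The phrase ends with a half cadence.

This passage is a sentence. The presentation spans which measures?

measures 15–22

The presentation of a sentence is the basic idea (bars 15–18) plus its repetition (mm. 19–22); the presentation is therefore mm. 15–22.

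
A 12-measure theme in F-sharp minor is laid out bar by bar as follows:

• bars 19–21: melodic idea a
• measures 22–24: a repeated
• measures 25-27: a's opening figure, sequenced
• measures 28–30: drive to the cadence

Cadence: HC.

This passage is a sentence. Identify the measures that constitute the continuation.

After the presentation (bars 19–24), the continuation covers the fragmentation through the cadence: mm. 25-30.

measures 25–30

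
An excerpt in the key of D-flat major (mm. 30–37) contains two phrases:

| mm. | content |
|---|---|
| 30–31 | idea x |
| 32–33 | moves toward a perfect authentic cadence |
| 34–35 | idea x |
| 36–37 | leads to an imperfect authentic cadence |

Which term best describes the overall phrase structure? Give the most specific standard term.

The second phrase closes with an imperfect authentic cadence, which is not stronger than the first phrase's perfect authentic cadence; without a weak→strong cadential pair there is no antecedent–consequent relationship, so this is a phrase group rather than a period.

phrase group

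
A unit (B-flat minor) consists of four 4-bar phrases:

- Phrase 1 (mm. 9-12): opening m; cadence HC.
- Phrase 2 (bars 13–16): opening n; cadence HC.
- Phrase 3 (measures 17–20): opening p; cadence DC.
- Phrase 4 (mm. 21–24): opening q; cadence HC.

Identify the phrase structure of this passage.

Phrase 4 ends with a half cadence, no stronger than phrase 2's half cadence, so the four phrases do not form a double period; nor do phrases 3–4 duplicate 1–2, so it is not a repeated period. With no phrase reaching a conclusive cadence, the passage is a phrase group.

phrase group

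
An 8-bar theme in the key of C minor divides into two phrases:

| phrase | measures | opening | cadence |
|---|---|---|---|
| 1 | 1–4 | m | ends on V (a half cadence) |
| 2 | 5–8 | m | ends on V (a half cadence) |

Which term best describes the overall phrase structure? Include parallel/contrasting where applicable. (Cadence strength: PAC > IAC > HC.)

Both phrases have the same opening (m) and the same cadence (half cadence): the second is a restatement, not a consequent, so this is a repeated phrase rather than a period.

repeated phrase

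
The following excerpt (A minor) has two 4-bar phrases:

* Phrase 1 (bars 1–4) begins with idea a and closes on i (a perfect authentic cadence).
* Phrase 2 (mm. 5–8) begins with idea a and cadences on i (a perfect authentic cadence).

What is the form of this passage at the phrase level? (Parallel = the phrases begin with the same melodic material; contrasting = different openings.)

repeated phrase

Both phrases have the same opening (a) and the same cadence (perfect authentic cadence): the second is a restatement, not a consequent, so this is a repeated phrase rather than a period.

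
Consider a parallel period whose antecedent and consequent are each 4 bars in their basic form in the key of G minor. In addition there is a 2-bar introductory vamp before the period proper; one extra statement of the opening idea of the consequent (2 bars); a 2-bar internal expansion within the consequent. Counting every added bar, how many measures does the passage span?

Basic parallel period: 4 + 4 = 8 bars.
8 (basic form) + 2 (introduction) + 2 (extra statement) + 2 (internal expansion) = 14.

14 measures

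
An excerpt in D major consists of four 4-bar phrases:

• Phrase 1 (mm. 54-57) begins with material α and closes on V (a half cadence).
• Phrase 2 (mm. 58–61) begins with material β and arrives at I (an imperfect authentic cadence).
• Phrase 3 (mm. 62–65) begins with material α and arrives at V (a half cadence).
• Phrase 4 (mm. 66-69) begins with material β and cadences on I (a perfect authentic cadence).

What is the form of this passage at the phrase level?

Four phrases in two halves: the first half (mm. 54-61) ends with an imperfect authentic cadence, the second (mm. 62-69) with a perfect authentic cadence — a large antecedent–consequent pair, i.e. a double period.
Phrase 3 begins with the same material as phrase 1, making it parallel.

parallel double period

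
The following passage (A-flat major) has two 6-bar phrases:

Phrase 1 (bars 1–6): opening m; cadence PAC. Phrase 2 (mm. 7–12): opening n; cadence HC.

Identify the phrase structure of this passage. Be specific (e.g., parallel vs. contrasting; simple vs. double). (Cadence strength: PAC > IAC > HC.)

phrase group

The second phrase closes with a half cadence, which is not stronger than the first phrase's perfect authentic cadence; without a weak→strong cadential pair there is no antecedent–consequent relationship, so this is a phrase group rather than a period.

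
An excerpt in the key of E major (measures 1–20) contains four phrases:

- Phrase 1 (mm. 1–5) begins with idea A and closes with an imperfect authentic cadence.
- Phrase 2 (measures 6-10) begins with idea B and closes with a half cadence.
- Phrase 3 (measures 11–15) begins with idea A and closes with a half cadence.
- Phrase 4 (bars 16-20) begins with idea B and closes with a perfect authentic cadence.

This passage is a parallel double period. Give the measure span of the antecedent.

In a double period the four phrases pair into a large antecedent (phrases 1–2, ending half cadence) and a large consequent (phrases 3–4, ending perfect authentic cadence). The antecedent spans bars 1–10.

measures 1–10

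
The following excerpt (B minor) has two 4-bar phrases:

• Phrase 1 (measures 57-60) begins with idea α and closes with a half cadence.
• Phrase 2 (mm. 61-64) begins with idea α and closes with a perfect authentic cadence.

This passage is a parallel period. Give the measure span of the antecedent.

The antecedent is the phrase ending with the weaker cadence (half cadence, phrase 1) and the consequent the one ending more conclusively (perfect authentic cadence, phrase 2); the antecedent is mm. 57–60.

measures 57–60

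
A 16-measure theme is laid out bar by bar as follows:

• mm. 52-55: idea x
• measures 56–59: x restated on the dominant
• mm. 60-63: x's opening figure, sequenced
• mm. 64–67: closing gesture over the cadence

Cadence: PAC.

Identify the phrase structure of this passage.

Basic idea (mm. 52–55) + its repetition (mm. 56–59) form the presentation; fragmentation and cadence (mm. 60–67) form the continuation — the 16-bar whole is a sentence.

sentence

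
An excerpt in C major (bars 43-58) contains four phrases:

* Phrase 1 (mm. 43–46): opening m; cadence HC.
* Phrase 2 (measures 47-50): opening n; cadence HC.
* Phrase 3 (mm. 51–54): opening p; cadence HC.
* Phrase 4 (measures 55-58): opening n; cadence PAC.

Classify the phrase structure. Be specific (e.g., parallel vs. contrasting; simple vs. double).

contrasting double period

Four phrases in two halves: the first half (measures 43–50) ends with a half cadence, the second (mm. 51-58) with a perfect authentic cadence — a large antecedent–consequent pair, i.e. a double period.
Phrase 3 begins with different material from phrase 1, making it contrasting.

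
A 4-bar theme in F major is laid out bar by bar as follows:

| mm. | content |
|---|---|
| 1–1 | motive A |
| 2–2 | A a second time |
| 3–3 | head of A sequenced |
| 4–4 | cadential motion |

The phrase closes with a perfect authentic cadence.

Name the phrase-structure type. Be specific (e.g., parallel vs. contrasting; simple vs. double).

sentence

Basic idea (m. 1) + its repetition (m. 2) form the presentation; fragmentation and cadence (mm. 3–4) form the continuation — the 4-bar whole is a sentence.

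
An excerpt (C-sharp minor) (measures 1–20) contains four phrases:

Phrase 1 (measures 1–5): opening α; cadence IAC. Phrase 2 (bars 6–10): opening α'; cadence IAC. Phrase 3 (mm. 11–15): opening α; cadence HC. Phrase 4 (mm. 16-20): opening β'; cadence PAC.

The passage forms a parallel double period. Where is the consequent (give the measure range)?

In a double period the four phrases pair into a large antecedent (phrases 1–2, ending imperfect authentic cadence) and a large consequent (phrases 3–4, ending perfect authentic cadence). The consequent spans measures 11–20.

measures 11–20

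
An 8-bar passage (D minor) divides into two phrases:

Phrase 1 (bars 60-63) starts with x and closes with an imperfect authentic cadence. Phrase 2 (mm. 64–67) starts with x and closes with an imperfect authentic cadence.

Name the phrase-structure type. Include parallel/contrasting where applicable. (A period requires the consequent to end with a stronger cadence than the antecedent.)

Both phrases have the same opening (x) and the same cadence (imperfect authentic cadence): the second is a restatement, not a consequent, so this is a repeated phrase rather than a period.

repeated phrase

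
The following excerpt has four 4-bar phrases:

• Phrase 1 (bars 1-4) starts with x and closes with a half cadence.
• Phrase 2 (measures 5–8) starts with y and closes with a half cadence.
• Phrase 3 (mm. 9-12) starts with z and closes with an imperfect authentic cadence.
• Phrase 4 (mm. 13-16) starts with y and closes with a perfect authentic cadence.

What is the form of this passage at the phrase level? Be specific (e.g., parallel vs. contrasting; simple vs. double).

contrasting double period

Four phrases in two halves: the first half (mm. 1–8) ends with a half cadence, the second (mm. 9–16) with a perfect authentic cadence — a large antecedent–consequent pair, i.e. a double period.
Phrase 3 begins with different material from phrase 1, making it contrasting.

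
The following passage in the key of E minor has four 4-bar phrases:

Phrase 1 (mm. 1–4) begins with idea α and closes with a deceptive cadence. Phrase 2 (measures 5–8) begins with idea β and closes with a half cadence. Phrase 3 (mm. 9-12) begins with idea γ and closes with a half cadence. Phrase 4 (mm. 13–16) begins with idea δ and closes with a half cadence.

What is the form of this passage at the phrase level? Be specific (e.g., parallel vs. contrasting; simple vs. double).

phrase group

Phrase 4 ends with a half cadence, no stronger than phrase 2's half cadence, so the four phrases do not form a double period; nor do phrases 3–4 duplicate 1–2, so it is not a repeated period. With no phrase reaching a conclusive cadence, the passage is a phrase group.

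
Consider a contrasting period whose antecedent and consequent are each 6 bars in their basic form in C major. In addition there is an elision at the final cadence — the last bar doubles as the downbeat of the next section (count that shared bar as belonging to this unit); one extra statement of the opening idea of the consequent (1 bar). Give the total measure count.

Basic contrasting period: 6 + 6 = 12 bars.
12 (basic form) + 1 (extra statement) = 13.
The elision shares a bar with the next section but does not change this unit's count.

13 measures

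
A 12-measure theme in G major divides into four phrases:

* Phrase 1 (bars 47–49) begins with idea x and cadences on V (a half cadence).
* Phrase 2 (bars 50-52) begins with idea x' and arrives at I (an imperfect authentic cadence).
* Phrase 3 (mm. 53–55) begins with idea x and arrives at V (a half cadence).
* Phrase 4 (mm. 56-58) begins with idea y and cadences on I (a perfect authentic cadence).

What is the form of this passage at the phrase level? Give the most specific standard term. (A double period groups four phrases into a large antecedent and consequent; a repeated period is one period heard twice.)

parallel double period

Four phrases in two halves: the first half (mm. 47–52) ends with an imperfect authentic cadence, the second (mm. 53–58) with a perfect authentic cadence — a large antecedent–consequent pair, i.e. a double period.
Phrase 3 begins with the same material as phrase 1, making it parallel.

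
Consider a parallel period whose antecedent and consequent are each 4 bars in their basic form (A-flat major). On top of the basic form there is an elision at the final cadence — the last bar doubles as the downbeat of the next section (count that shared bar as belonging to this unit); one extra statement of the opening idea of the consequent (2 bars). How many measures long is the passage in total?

Basic parallel period: 4 + 4 = 8 bars.
8 (basic form) + 2 (extra statement) = 10.
The elision shares a bar with the next section but does not change this unit's count.

10 measures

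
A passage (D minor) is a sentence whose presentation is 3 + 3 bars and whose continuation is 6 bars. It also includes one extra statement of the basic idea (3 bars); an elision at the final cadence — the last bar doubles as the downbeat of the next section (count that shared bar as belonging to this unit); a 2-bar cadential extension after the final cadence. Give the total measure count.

17 measures

Basic sentence: 3 + 3 + 6 = 12 bars.
12 (basic form) + 3 (extra statement) + 2 (cadential extension) = 17.
The elision shares a bar with the next section but does not change this unit's count.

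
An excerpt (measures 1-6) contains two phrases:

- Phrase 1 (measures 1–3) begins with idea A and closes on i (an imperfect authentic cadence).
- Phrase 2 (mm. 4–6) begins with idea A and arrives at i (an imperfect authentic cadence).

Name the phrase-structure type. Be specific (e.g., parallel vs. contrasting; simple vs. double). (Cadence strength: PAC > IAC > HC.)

repeated phrase

Both phrases have the same opening (A) and the same cadence (imperfect authentic cadence): the second is a restatement, not a consequent, so this is a repeated phrase rather than a period.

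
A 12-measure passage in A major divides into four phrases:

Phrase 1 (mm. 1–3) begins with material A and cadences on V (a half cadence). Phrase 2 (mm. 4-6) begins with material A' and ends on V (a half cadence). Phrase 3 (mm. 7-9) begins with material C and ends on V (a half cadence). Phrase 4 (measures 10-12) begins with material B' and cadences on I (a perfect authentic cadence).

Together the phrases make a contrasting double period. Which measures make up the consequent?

In a double period the first pair of phrases (ending half cadence) is the large antecedent and the second pair (ending perfect authentic cadence) is the large consequent; the consequent is measures 7–12.

measures 7–12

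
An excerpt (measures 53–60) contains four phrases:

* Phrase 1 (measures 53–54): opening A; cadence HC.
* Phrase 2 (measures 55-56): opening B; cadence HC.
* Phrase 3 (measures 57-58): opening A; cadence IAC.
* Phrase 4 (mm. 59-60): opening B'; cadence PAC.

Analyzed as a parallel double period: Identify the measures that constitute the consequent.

In a double period the four phrases pair into a large antecedent (phrases 1–2, ending half cadence) and a large consequent (phrases 3–4, ending perfect authentic cadence). The consequent spans bars 57–60.

measures 57–60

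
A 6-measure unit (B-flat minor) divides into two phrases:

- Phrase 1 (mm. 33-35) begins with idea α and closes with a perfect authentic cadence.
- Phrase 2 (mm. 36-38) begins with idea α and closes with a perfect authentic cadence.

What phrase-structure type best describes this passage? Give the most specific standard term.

Both phrases have the same opening (α) and the same cadence (perfect authentic cadence): the second is a restatement, not a consequent, so this is a repeated phrase rather than a period.

repeated phrase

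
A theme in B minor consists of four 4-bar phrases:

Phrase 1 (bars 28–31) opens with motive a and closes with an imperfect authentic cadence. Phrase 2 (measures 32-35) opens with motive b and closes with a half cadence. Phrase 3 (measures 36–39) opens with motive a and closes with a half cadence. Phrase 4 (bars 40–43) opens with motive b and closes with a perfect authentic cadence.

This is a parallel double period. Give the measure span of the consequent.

measures 36–43

In a double period the first pair of phrases (ending half cadence) is the large antecedent and the second pair (ending perfect authentic cadence) is the large consequent; the consequent is measures 36–43.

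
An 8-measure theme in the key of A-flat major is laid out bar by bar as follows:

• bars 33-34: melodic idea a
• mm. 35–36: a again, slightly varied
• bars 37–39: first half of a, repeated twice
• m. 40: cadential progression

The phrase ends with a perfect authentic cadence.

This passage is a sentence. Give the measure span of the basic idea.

measures 33–34

The presentation of a sentence is the basic idea (mm. 33-34) plus its repetition (measures 35-36); the basic idea is therefore bars 33–34.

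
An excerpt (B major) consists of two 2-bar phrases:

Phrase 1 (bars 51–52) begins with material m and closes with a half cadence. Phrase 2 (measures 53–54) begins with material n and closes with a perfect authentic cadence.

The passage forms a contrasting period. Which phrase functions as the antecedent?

phrase 1

The phrase ending with the weaker cadence (half cadence) is the antecedent; the one ending more conclusively (perfect authentic cadence) is the consequent. The antecedent is phrase 1.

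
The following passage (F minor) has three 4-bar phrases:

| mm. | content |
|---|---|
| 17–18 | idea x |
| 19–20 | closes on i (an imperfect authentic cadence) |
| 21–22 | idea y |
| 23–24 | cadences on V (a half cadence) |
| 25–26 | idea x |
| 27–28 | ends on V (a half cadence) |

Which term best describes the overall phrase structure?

The final phrase closes with a half cadence, which is not stronger than the preceding half cadence; the 3 phrases lack an overall antecedent–consequent design and so form a phrase group.

phrase group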